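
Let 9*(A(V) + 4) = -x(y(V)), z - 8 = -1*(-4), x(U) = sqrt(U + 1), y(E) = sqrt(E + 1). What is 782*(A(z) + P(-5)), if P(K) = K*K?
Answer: 16422 - 782*sqrt(1 + sqrt(13))/9 ≈ 16236.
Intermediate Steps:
y(E) = sqrt(1 + E)
x(U) = sqrt(1 + U)
z = 12 (z = 8 - 1*(-4) = 8 + 4 = 12)
A(V) = -4 - sqrt(1 + sqrt(1 + V))/9 (A(V) = -4 + (-sqrt(1 + sqrt(1 + V)))/9 = -4 - sqrt(1 + sqrt(1 + V))/9)
P(K) = K**2
782*(A(z) + P(-5)) = 782*((-4 - sqrt(1 + sqrt(1 + 12))/9) + (-5)**2) = 782*((-4 - sqrt(1 + sqrt(13))/9) + 25) = 782*(21 - sqrt(1 + sqrt(13))/9) = 16422 - 782*sqrt(1 + sqrt(13))/9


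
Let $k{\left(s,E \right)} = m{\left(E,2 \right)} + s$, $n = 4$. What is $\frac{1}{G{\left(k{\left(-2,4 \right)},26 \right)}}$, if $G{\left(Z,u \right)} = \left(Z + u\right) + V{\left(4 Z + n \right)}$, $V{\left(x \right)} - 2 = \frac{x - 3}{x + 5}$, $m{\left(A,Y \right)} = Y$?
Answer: $\frac{9}{253} \approx 0.035573$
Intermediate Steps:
$V{\left(x \right)} = 2 + \frac{-3 + x}{5 + x}$ ($V{\left(x \right)} = 2 + \frac{x - 3}{x + 5} = 2 + \frac{-3 + x}{5 + x}$)
$k{\left(s,E \right)} = 2 + s$
$G{\left(Z,u \right)} = Z + u + \frac{19 + 12 Z}{9 + 4 Z}$ ($G{\left(Z,u \right)} = \left(Z + u\right) + \frac{7 + 3 \left(4 Z + 4\right)}{5 + \left(4 Z + 4\right)} = \left(Z + u\right) + \frac{7 + 3 \left(4 + 4 Z\right)}{5 + \left(4 + 4 Z\right)} = \left(Z + u\right) + \frac{7 + \left(12 + 12 Z\right)}{9 + 4 Z} = \left(Z + u\right) + \frac{19 + 12 Z}{9 + 4 Z} = Z + u + \frac{19 + 12 Z}{9 + 4 Z}$)
$\frac{1}{G{\left(k{\left(-2,4 \right)},26 \right)}} = \frac{1}{\frac{1}{9 + 4 \left(2 - 2\right)} \left(19 + 12 \left(2 - 2\right) + \left(9 + 4 \left(2 - 2\right)\right) \left(\left(2 - 2\right) + 26\right)\right)} = \frac{1}{\frac{1}{9 + 4 \cdot 0} \left(19 + 12 \cdot 0 + \left(9 + 4 \cdot 0\right) \left(0 + 26\right)\right)} = \frac{1}{\frac{1}{9 + 0} \left(19 + 0 + \left(9 + 0\right) 26\right)} = \frac{1}{\frac{1}{9} \left(19 + 0 + 9 \cdot 26\right)} = \frac{1}{\frac{1}{9} \left(19 + 0 + 234\right)} = \frac{1}{\frac{1}{9} \cdot 253} = \frac{1}{\frac{253}{9}} = \frac{9}{253}$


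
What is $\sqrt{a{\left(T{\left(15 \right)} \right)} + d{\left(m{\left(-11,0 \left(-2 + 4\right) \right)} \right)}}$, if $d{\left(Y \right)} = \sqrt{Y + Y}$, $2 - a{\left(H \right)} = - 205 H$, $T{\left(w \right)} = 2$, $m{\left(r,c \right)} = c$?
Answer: $2 \sqrt{103} \approx 20.298$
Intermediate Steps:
$a{\left(H \right)} = 2 + 205 H$ ($a{\left(H \right)} = 2 - - 205 H = 2 + 205 H$)
$d{\left(Y \right)} = \sqrt{2} \sqrt{Y}$ ($d{\left(Y \right)} = \sqrt{2 Y} = \sqrt{2} \sqrt{Y}$)
$\sqrt{a{\left(T{\left(15 \right)} \right)} + d{\left(m{\left(-11,0 \left(-2 + 4\right) \right)} \right)}} = \sqrt{\left(2 + 205 \cdot 2\right) + \sqrt{2} \sqrt{0 \left(-2 + 4\right)}} = \sqrt{\left(2 + 410\right) + \sqrt{2} \sqrt{0 \cdot 2}} = \sqrt{412 + \sqrt{2} \sqrt{0}} = \sqrt{412 + \sqrt{2} \cdot 0} = \sqrt{412 + 0} = \sqrt{412} = 2 \sqrt{103}$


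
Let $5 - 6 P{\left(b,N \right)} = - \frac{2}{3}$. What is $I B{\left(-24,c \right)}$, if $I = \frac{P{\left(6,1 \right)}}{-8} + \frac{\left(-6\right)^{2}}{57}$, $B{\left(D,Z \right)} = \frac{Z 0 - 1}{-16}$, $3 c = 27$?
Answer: $\frac{1405}{43776} \approx 0.032095$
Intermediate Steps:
$c = 9$ ($c = \frac{1}{3} \cdot 27 = 9$)
$B{\left(D,Z \right)} = \frac{1}{16}$ ($B{\left(D,Z \right)} = \left(0 - 1\right) \left(- \frac{1}{16}\right) = \left(-1\right) \left(- \frac{1}{16}\right) = \frac{1}{16}$)
$P{\left(b,N \right)} = \frac{17}{18}$ ($P{\left(b,N \right)} = \frac{5}{6} - \frac{\left(-2\right) \frac{1}{3}}{6} = \frac{5}{6} - - \frac{1}{9} = \frac{5}{6} + \frac{1}{9} = \frac{17}{18}$)
$I = \frac{1405}{2736}$ ($I = \frac{17}{18 \left(-8\right)} + \frac{\left(-6\right)^{2}}{57} = \frac{17}{18} \left(- \frac{1}{8}\right) + 36 \cdot \frac{1}{57} = - \frac{17}{144} + \frac{12}{19} = \frac{1405}{2736} \approx 0.51352$)
$I B{\left(-24,c \right)} = \frac{1405}{2736} \cdot \frac{1}{16} = \frac{1405}{43776}$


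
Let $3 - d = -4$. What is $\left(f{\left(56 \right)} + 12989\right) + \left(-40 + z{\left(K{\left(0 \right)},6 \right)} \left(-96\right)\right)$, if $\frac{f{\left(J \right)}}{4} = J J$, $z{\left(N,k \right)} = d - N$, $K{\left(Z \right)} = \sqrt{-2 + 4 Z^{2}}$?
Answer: $24821 + 96 i \sqrt{2} \approx 24821.0 + 135.76 i$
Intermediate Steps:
$d = 7$ ($d = 3 - -4 = 3 + 4 = 7$)
$z{\left(N,k \right)} = 7 - N$
$f{\left(J \right)} = 4 J^{2}$ ($f{\left(J \right)} = 4 J J = 4 J^{2}$)
$\left(f{\left(56 \right)} + 12989\right) + \left(-40 + z{\left(K{\left(0 \right)},6 \right)} \left(-96\right)\right) = \left(4 \cdot 56^{2} + 12989\right) - \left(40 - \left(7 - \sqrt{-2 + 4 \cdot 0^{2}}\right) \left(-96\right)\right) = \left(4 \cdot 3136 + 12989\right) - \left(40 - \left(7 - \sqrt{-2 + 4 \cdot 0}\right) \left(-96\right)\right) = \left(12544 + 12989\right) - \left(40 - \left(7 - \sqrt{-2 + 0}\right) \left(-96\right)\right) = 25533 - \left(40 - \left(7 - \sqrt{-2}\right) \left(-96\right)\right) = 25533 - \left(40 - \left(7 - i \sqrt{2}\right) \left(-96\right)\right) = 25533 - \left(712 - 96 i \sqrt{2}\right) = 24821 + 96 i \sqrt{2}$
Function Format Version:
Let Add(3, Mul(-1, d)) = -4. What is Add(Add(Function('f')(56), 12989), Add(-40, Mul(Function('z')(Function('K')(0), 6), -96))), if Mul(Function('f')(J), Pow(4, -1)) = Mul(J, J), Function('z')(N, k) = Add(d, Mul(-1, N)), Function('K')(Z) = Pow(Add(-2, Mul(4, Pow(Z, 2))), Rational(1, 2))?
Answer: Add(24821, Mul(96, I, Pow(2, Rational(1, 2)))) ≈ Add(24821., Mul(135.76, I))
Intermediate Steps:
d = 7 (d = Add(3, Mul(-1, -4)) = Add(3, 4) = 7)
Function('z')(N, k) = Add(7, Mul(-1, N))
Function('f')(J) = Mul(4, Pow(J, 2)) (Function('f')(J) = Mul(4, Mul(J, J)) = Mul(4, Pow(J, 2)))
Add(Add(Function('f')(56), 12989), Add(-40, Mul(Function('z')(Function('K')(0), 6), -96))) = Add(Add(Mul(4, Pow(56, 2)), 12989), Add(-40, Mul(Add(7, Mul(-1, Pow(Add(-2, Mul(4, Pow(0, 2))), Rational(1, 2)))), -96))) = Add(Add(Mul(4, 3136), 12989), Add(-40, Mul(Add(7, Mul(-1, Pow(Add(-2, Mul(4, 0)), Rational(1, 2)))), -96))) = Add(Add(12544, 12989), Add(-40, Mul(Add(7, Mul(-1, Pow(Add(-2, 0), Rational(1, 2)))), -96))) = Add(25533, Add(-40, Mul(Add(7, Mul(-1, Pow(-2, Rational(1, 2)))), -96))) = Add(25533, Add(-40, Mul(Add(7, Mul(-1, Mul(I, Pow(2, Rational(1, 2))))), -96))) = Add(25533, Add(-40, Mul(Add(7, Mul(-1, I, Pow(2, Rational(1, 2)))), -96))) = Add(25533, Add(-40, Add(-672, Mul(96, I, Pow(2, Rational(1, 2)))))) = Add(25533, Add(-712, Mul(96, I, Pow(2, Rational(1, 2))))) = Add(24821, Mul(96, I, Pow(2, Rational(1, 2))))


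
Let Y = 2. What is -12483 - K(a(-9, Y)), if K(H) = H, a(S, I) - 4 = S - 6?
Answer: -12472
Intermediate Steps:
a(S, I) = -2 + S (a(S, I) = 4 + (S - 6) = 4 + (-6 + S) = -2 + S)
-12483 - K(a(-9, Y)) = -12483 - (-2 - 9) = -12483 - 1*(-11) = -12483 + 11 = -12472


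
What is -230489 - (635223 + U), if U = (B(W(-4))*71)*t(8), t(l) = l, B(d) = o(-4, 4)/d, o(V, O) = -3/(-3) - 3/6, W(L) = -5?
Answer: -4328276/5 ≈ -8.6566e+5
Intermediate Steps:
o(V, O) = ½ (o(V, O) = -3*(-⅓) - 3*⅙ = 1 - ½ = ½)
B(d) = 1/(2*d)
U = -284/5 (U = (((½)/(-5))*71)*8 = (((½)*(-⅕))*71)*8 = -⅒*71*8 = -71/10*8 = -284/5 ≈ -56.800)
-230489 - (635223 + U) = -230489 - (635223 - 284/5) = -230489 - 1*3175831/5 = -230489 - 3175831/5 = -4328276/5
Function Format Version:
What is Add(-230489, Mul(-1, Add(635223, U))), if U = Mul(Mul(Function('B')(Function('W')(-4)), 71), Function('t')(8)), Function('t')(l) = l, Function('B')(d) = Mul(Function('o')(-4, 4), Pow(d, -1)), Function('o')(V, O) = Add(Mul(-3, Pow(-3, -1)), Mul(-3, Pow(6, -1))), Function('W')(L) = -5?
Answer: Rational(-4328276, 5) ≈ -8.6566e+5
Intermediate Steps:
Function('o')(V, O) = Rational(1, 2) (Function('o')(V, O) = Add(Mul(-3, Rational(-1, 3)), Mul(-3, Rational(1, 6))) = Add(1, Rational(-1, 2)) = Rational(1, 2))
Function('B')(d) = Mul(Rational(1, 2), Pow(d, -1))
U = Rational(-284, 5) (U = Mul(Mul(Mul(Rational(1, 2), Pow(-5, -1)), 71), 8) = Mul(Mul(Mul(Rational(1, 2), Rational(-1, 5)), 71), 8) = Mul(Mul(Rational(-1, 10), 71), 8) = Mul(Rational(-71, 10), 8) = Rational(-284, 5) ≈ -56.800)
Add(-230489, Mul(-1, Add(635223, U))) = Add(-230489, Mul(-1, Add(635223, Rational(-284, 5)))) = Add(-230489, Mul(-1, Rational(3175831, 5))) = Add(-230489, Rational(-3175831, 5)) = Rational(-4328276, 5)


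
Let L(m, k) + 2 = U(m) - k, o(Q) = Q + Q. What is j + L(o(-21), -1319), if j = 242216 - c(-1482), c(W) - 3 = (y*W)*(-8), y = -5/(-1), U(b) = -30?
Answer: 184220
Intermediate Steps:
o(Q) = 2*Q
y = 5 (y = -5*(-1) = 5)
c(W) = 3 - 40*W (c(W) = 3 + (5*W)*(-8) = 3 - 40*W)
L(m, k) = -32 - k (L(m, k) = -2 + (-30 - k) = -32 - k)
j = 182933 (j = 242216 - (3 - 40*(-1482)) = 242216 - (3 + 59280) = 242216 - 1*59283 = 242216 - 59283 = 182933)
j + L(o(-21), -1319) = 182933 + (-32 - 1*(-1319)) = 182933 + (-32 + 1319) = 182933 + 1287 = 184220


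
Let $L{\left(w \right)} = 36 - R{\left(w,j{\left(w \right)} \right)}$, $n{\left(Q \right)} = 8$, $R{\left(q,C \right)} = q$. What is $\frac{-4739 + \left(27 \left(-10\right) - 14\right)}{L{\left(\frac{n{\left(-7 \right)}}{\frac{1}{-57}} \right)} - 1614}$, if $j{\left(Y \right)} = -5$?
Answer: $\frac{5023}{1122} \approx 4.4768$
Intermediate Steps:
$L{\left(w \right)} = 36 - w$
$\frac{-4739 + \left(27 \left(-10\right) - 14\right)}{L{\left(\frac{n{\left(-7 \right)}}{\frac{1}{-57}} \right)} - 1614} = \frac{-4739 + \left(27 \left(-10\right) - 14\right)}{\left(36 - \frac{8}{\frac{1}{-57}}\right) - 1614} = \frac{-4739 - 284}{\left(36 - \frac{8}{- \frac{1}{57}}\right) - 1614} = \frac{-4739 - 284}{\left(36 - 8 \left(-57\right)\right) - 1614} = - \frac{5023}{\left(36 - -456\right) - 1614} = - \frac{5023}{\left(36 + 456\right) - 1614} = - \frac{5023}{492 - 1614} = - \frac{5023}{-1122} = \left(-5023\right) \left(- \frac{1}{1122}\right) = \frac{5023}{1122}$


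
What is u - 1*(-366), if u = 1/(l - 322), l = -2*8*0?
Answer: 117851/322 ≈ 366.00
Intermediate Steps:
l = 0 (l = -16*0 = 0)
u = -1/322 (u = 1/(0 - 322) = 1/(-322) = -1/322 ≈ -0.0031056)
u - 1*(-366) = -1/322 - 1*(-366) = -1/322 + 366 = 117851/322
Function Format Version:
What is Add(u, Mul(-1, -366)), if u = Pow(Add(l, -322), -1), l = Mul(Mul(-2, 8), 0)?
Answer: Rational(117851, 322) ≈ 366.00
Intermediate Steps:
l = 0 (l = Mul(-16, 0) = 0)
u = Rational(-1, 322) (u = Pow(Add(0, -322), -1) = Pow(-322, -1) = Rational(-1, 322) ≈ -0.0031056)
Add(u, Mul(-1, -366)) = Add(Rational(-1, 322), Mul(-1, -366)) = Add(Rational(-1, 322), 366) = Rational(117851, 322)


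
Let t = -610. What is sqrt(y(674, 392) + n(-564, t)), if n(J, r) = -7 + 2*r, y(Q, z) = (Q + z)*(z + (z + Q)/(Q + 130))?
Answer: sqrt(16889976534)/201 ≈ 646.57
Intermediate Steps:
y(Q, z) = (Q + z)*(z + (Q + z)/(130 + Q))
sqrt(y(674, 392) + n(-564, t)) = sqrt((674**2 + 131*392**2 + 674*392**2 + 392*674**2 + 132*674*392)/(130 + 674) + (-7 + 2*(-610))) = sqrt((454276 + 131*153664 + 674*153664 + 392*454276 + 34875456)/804 + (-7 - 1220)) = sqrt((454276 + 20129984 + 103569536 + 178076192 + 34875456)/804 - 1227) = sqrt((1/804)*337105444 - 1227) = sqrt(84276361/201 - 1227) = sqrt(84029734/201) = sqrt(16889976534)/201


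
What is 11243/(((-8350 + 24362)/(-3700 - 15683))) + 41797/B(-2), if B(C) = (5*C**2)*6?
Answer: -6370378679/480360 ≈ -13262.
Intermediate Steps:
B(C) = 30*C**2
11243/(((-8350 + 24362)/(-3700 - 15683))) + 41797/B(-2) = 11243/(((-8350 + 24362)/(-3700 - 15683))) + 41797/((30*(-2)**2)) = 11243/((16012/(-19383))) + 41797/((30*4)) = 11243/((16012*(-1/19383))) + 41797/120 = 11243/(-16012/19383) + 41797*(1/120) = 11243*(-19383/16012) + 41797/120 = -217923069/16012 + 41797/120 = -6370378679/480360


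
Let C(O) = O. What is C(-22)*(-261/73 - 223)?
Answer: 363880/73 ≈ 4984.7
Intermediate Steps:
C(-22)*(-261/73 - 223) = -22*(-261/73 - 223) = -22*(-16540/73) = 363880/73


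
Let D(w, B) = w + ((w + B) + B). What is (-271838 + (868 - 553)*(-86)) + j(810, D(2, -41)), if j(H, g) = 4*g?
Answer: -299240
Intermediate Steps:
D(w, B) = 2*B + 2*w (D(w, B) = w + ((B + w) + B) = w + (w + 2*B) = 2*B + 2*w)
(-271838 + (868 - 553)*(-86)) + j(810, D(2, -41)) = (-271838 + (868 - 553)*(-86)) + 4*(2*(-41) + 2*2) = (-271838 + 315*(-86)) + 4*(-82 + 4) = (-271838 - 27090) + 4*(-78) = -298928 - 312 = -299240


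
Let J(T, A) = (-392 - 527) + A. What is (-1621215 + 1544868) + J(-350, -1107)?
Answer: -78373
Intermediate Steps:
J(T, A) = -919 + A
(-1621215 + 1544868) + J(-350, -1107) = (-1621215 + 1544868) + (-919 - 1107) = -76347 - 2026 = -78373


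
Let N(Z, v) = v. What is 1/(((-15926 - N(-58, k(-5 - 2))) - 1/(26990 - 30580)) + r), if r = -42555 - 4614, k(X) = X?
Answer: -3590/226485919 ≈ -1.5851e-5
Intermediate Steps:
r = -47169
1/(((-15926 - N(-58, k(-5 - 2))) - 1/(26990 - 30580)) + r) = 1/(((-15926 - (-5 - 2)) - 1/(26990 - 30580)) - 47169) = 1/(((-15926 - 1*(-7)) - 1/(-3590)) - 47169) = 1/(((-15926 + 7) - 1*(-1/3590)) - 47169) = 1/((-15919 + 1/3590) - 47169) = 1/(-57149209/3590 - 47169) = 1/(-226485919/3590) = -3590/226485919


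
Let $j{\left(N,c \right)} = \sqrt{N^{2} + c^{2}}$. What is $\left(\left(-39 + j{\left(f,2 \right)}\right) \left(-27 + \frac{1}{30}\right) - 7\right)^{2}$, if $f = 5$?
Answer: $\frac{100123823}{90} - \frac{8451623 \sqrt{29}}{150} \approx 8.0906 \cdot 10^{5}$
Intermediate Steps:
$\left(\left(-39 + j{\left(f,2 \right)}\right) \left(-27 + \frac{1}{30}\right) - 7\right)^{2} = \left(\left(-39 + \sqrt{5^{2} + 2^{2}}\right) \left(-27 + \frac{1}{30}\right) - 7\right)^{2} = \left(\left(-39 + \sqrt{25 + 4}\right) \left(-27 + \frac{1}{30}\right) - 7\right)^{2} = \left(\left(-39 + \sqrt{29}\right) \left(- \frac{809}{30}\right) - 7\right)^{2} = \left(\left(\frac{10517}{10} - \frac{809 \sqrt{29}}{30}\right) - 7\right)^{2} = \left(\frac{10447}{10} - \frac{809 \sqrt{29}}{30}\right)^{2}$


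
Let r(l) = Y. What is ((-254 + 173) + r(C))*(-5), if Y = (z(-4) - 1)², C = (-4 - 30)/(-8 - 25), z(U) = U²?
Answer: -720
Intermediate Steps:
C = 34/33 (C = -34/(-33) = -34*(-1/33) = 34/33 ≈ 1.0303)
Y = 225 (Y = ((-4)² - 1)² = (16 - 1)² = 15² = 225)
r(l) = 225
((-254 + 173) + r(C))*(-5) = ((-254 + 173) + 225)*(-5) = (-81 + 225)*(-5) = 144*(-5) = -720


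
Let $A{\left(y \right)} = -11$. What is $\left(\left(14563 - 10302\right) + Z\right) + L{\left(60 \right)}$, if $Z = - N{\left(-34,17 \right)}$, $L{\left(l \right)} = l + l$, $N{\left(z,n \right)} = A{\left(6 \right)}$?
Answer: $4392$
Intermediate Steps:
$N{\left(z,n \right)} = -11$
$L{\left(l \right)} = 2 l$
$Z = 11$ ($Z = \left(-1\right) \left(-11\right) = 11$)
$\left(\left(14563 - 10302\right) + Z\right) + L{\left(60 \right)} = \left(\left(14563 - 10302\right) + 11\right) + 2 \cdot 60 = \left(\left(14563 - 10302\right) + 11\right) + 120 = \left(4261 + 11\right) + 120 = 4272 + 120 = 4392$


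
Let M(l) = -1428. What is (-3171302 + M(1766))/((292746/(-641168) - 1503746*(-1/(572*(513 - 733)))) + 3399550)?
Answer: -363622714569400/389616856183983 ≈ -0.93328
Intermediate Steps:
(-3171302 + M(1766))/((292746/(-641168) - 1503746*(-1/(572*(513 - 733)))) + 3399550) = (-3171302 - 1428)/((292746/(-641168) - 1503746*(-1/(572*(513 - 733)))) + 3399550) = -3172730/((292746*(-1/641168) - 1503746/((-220*(-572)))) + 3399550) = -3172730/((-146373/320584 - 1503746/125840) + 3399550) = -3172730/((-146373/320584 - 1503746*1/125840) + 3399550) = -3172730/((-146373/320584 - 751873/62920) + 3399550) = -3172730/(-1421865017/114608780 + 3399550) = -3172730/389616856183983/114608780 = -3172730*114608780/389616856183983 = -363622714569400/389616856183983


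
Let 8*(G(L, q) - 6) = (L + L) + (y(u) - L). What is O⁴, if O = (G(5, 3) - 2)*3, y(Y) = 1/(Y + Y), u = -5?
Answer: 1501725251601/40960000 ≈ 36663.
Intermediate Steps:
y(Y) = 1/(2*Y)
G(L, q) = 479/80 + L/8 (G(L, q) = 6 + ((L + L) + ((½)/(-5) - L))/8 = 6 + (2*L + ((½)*(-⅕) - L))/8 = 6 + (2*L + (-⅒ - L))/8 = 6 + (-⅒ + L)/8 = 6 + (-1/80 + L/8) = 479/80 + L/8)
O = 1107/80 (O = ((479/80 + (⅛)*5) - 2)*3 = ((479/80 + 5/8) - 2)*3 = (529/80 - 2)*3 = (369/80)*3 = 1107/80 ≈ 13.837)
O⁴ = (1107/80)⁴ = 1501725251601/40960000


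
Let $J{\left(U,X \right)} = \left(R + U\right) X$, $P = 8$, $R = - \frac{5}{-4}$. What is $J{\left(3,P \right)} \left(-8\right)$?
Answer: $-272$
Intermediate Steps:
$R = \frac{5}{4}$ ($R = \left(-5\right) \left(- \frac{1}{4}\right) = \frac{5}{4} \approx 1.25$)
$J{\left(U,X \right)} = X \left(\frac{5}{4} + U\right)$ ($J{\left(U,X \right)} = \left(\frac{5}{4} + U\right) X = X \left(\frac{5}{4} + U\right)$)
$J{\left(3,P \right)} \left(-8\right) = \frac{1}{4} \cdot 8 \left(5 + 4 \cdot 3\right) \left(-8\right) = \frac{1}{4} \cdot 8 \left(5 + 12\right) \left(-8\right) = \frac{1}{4} \cdot 8 \cdot 17 \left(-8\right) = 34 \left(-8\right) = -272$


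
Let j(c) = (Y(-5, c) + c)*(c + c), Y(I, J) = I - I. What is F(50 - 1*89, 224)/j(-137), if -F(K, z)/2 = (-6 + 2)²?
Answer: -16/18769 ≈ -0.00085247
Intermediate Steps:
Y(I, J) = 0
F(K, z) = -32 (F(K, z) = -2*(-6 + 2)² = -2*(-4)² = -2*16 = -32)
j(c) = 2*c² (j(c) = (0 + c)*(c + c) = c*(2*c) = 2*c²)
F(50 - 1*89, 224)/j(-137) = -32/(2*(-137)²) = -32/(2*18769) = -32/37538 = -32*1/37538 = -16/18769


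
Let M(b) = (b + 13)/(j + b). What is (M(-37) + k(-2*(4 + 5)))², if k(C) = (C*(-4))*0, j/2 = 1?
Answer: 576/1225 ≈ 0.47020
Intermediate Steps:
j = 2 (j = 2*1 = 2)
M(b) = (13 + b)/(2 + b) (M(b) = (b + 13)/(2 + b) = (13 + b)/(2 + b))
k(C) = 0 (k(C) = -4*C*0 = 0)
(M(-37) + k(-2*(4 + 5)))² = ((13 - 37)/(2 - 37) + 0)² = (-24/(-35) + 0)² = (-1/35*(-24) + 0)² = (24/35 + 0)² = (24/35)² = 576/1225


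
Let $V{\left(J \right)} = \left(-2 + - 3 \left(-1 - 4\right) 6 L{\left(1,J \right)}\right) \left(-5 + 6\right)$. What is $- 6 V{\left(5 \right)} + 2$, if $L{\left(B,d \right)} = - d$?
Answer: $2714$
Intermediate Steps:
$V{\left(J \right)} = -2 - 90 J$ ($V{\left(J \right)} = \left(-2 + - 3 \left(-1 - 4\right) 6 \left(- J\right)\right) \left(-5 + 6\right) = \left(-2 + \left(-3\right) \left(-5\right) 6 \left(- J\right)\right) 1 = \left(-2 + 15 \cdot 6 \left(- J\right)\right) 1 = \left(-2 + 90 \left(- J\right)\right) 1 = \left(-2 - 90 J\right) 1 = -2 - 90 J$)
$- 6 V{\left(5 \right)} + 2 = - 6 \left(-2 - 450\right) + 2 = \left(-6\right) \left(-452\right) + 2 = 2712 + 2 = 2714$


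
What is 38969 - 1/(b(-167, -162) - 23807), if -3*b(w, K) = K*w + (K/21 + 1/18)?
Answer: 483483901943/12406885 ≈ 38969.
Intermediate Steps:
b(w, K) = -1/54 - K/63 - K*w/3 (b(w, K) = -(K*w + (K/21 + 1/18))/3 = -(K*w + (1/18 + K/21))/3 = -(1/18 + K/21 + K*w)/3 = -1/54 - K/63 - K*w/3)
38969 - 1/(b(-167, -162) - 23807) = 38969 - 1/((-1/54 - 1/63*(-162) - ⅓*(-162)*(-167)) - 23807) = 38969 - 1/((-1/54 + 18/7 - 9018) - 23807) = 38969 - 1/(-3407839/378 - 23807) = 38969 - 1/(-12406885/378) = 38969 - 1*(-378/12406885) = 38969 + 378/12406885 = 483483901943/12406885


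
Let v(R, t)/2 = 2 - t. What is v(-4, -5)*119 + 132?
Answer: 1798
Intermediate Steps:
v(R, t) = 4 - 2*t (v(R, t) = 2*(2 - t) = 4 - 2*t)
v(-4, -5)*119 + 132 = (4 - 2*(-5))*119 + 132 = (4 + 10)*119 + 132 = 14*119 + 132 = 1666 + 132 = 1798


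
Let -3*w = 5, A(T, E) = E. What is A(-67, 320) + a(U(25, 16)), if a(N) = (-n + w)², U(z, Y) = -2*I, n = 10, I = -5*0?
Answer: 4105/9 ≈ 456.11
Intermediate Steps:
I = 0
U(z, Y) = 0 (U(z, Y) = -2*0 = 0)
w = -5/3 (w = -⅓*5 = -5/3 ≈ -1.6667)
a(N) = 1225/9 (a(N) = (-1*10 - 5/3)² = (-10 - 5/3)² = (-35/3)² = 1225/9)
A(-67, 320) + a(U(25, 16)) = 320 + 1225/9 = 4105/9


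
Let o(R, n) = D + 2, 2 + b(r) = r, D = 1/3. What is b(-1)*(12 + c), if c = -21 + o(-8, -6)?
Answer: 20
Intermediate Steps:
D = 1/3 (D = 1*(1/3) = 1/3 ≈ 0.33333)
b(r) = -2 + r
o(R, n) = 7/3 (o(R, n) = 1/3 + 2 = 7/3)
c = -56/3 (c = -21 + 7/3 = -56/3 ≈ -18.667)
b(-1)*(12 + c) = (-2 - 1)*(12 - 56/3) = -3*(-20/3) = 20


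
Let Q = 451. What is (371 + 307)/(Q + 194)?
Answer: 226/215 ≈ 1.0512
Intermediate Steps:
(371 + 307)/(Q + 194) = (371 + 307)/(451 + 194) = 678/645 = 678*(1/645) = 226/215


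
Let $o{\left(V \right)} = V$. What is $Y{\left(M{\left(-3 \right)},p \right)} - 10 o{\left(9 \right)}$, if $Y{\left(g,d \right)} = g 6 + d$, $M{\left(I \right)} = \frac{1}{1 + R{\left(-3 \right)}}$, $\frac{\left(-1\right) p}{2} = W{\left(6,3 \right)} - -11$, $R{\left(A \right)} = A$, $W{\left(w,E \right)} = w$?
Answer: $-127$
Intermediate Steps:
$p = -34$ ($p = - 2 \left(6 - -11\right) = - 2 \left(6 + 11\right) = \left(-2\right) 17 = -34$)
$M{\left(I \right)} = - \frac{1}{2}$ ($M{\left(I \right)} = \frac{1}{1 - 3} = \frac{1}{-2} = - \frac{1}{2}$)
$Y{\left(g,d \right)} = d + 6 g$ ($Y{\left(g,d \right)} = 6 g + d = d + 6 g$)
$Y{\left(M{\left(-3 \right)},p \right)} - 10 o{\left(9 \right)} = \left(-34 + 6 \left(- \frac{1}{2}\right)\right) - 90 = \left(-34 - 3\right) - 90 = -37 - 90 = -127$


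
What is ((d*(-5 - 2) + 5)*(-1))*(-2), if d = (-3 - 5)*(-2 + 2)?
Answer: 10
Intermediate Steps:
d = 0 (d = -8*0 = 0)
((d*(-5 - 2) + 5)*(-1))*(-2) = ((0*(-5 - 2) + 5)*(-1))*(-2) = ((0*(-7) + 5)*(-1))*(-2) = ((0 + 5)*(-1))*(-2) = (5*(-1))*(-2) = -5*(-2) = 10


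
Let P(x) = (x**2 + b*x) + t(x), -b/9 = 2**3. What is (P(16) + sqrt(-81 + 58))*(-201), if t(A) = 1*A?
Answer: 176880 - 201*I*sqrt(23) ≈ 1.7688e+5 - 963.96*I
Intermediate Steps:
t(A) = A
b = -72 (b = -9*2**3 = -9*8 = -72)
P(x) = x**2 - 71*x (P(x) = (x**2 - 72*x) + x = x**2 - 71*x)
(P(16) + sqrt(-81 + 58))*(-201) = (16*(-71 + 16) + sqrt(-81 + 58))*(-201) = (16*(-55) + sqrt(-23))*(-201) = (-880 + I*sqrt(23))*(-201) = 176880 - 201*I*sqrt(23)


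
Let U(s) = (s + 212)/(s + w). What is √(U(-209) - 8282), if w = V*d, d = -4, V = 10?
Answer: I*√57054781/83 ≈ 91.006*I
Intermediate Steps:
w = -40 (w = 10*(-4) = -40)
U(s) = (212 + s)/(-40 + s) (U(s) = (s + 212)/(s - 40) = (212 + s)/(-40 + s))
√(U(-209) - 8282) = √((212 - 209)/(-40 - 209) - 8282) = √(3/(-249) - 8282) = √(-1/249*3 - 8282) = √(-1/83 - 8282) = √(-687407/83) = I*√57054781/83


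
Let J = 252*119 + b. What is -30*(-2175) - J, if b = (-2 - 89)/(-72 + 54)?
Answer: 634625/18 ≈ 35257.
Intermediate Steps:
b = 91/18 (b = -91/(-18) = -91*(-1/18) = 91/18 ≈ 5.0556)
J = 539875/18 (J = 252*119 + 91/18 = 29988 + 91/18 = 539875/18 ≈ 29993.)
-30*(-2175) - J = -30*(-2175) - 1*539875/18 = 65250 - 539875/18 = 634625/18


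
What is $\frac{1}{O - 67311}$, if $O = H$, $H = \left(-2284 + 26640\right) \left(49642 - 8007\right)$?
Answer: $\frac{1}{1013994749} \approx 9.862 \cdot 10^{-10}$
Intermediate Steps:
$H = 1014062060$ ($H = 24356 \cdot 41635 = 1014062060$)
$O = 1014062060$
$\frac{1}{O - 67311} = \frac{1}{1014062060 - 67311} = \frac{1}{1013994749}$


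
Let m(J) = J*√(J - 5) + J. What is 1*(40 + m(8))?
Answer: 48 + 8*√3 ≈ 61.856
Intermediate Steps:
m(J) = J + J*√(-5 + J) (m(J) = J*√(-5 + J) + J = J + J*√(-5 + J))
1*(40 + m(8)) = 1*(40 + 8*(1 + √(-5 + 8))) = 1*(40 + 8*(1 + √3)) = 1*(40 + (8 + 8*√3)) = 1*(48 + 8*√3) = 48 + 8*√3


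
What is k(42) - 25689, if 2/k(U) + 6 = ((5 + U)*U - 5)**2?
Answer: -99595096993/3876955 ≈ -25689.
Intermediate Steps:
k(U) = 2/(-6 + (-5 + U*(5 + U))**2) (k(U) = 2/(-6 + ((5 + U)*U - 5)**2) = 2/(-6 + (U*(5 + U) - 5)**2) = 2/(-6 + (-5 + U*(5 + U))**2))
k(42) - 25689 = 2/(-6 + (-5 + 42**2 + 5*42)**2) - 25689 = 2/(-6 + (-5 + 1764 + 210)**2) - 25689 = 2/(-6 + 1969**2) - 25689 = 2/(-6 + 3876961) - 25689 = 2/3876955 - 25689 = -99595096993/3876955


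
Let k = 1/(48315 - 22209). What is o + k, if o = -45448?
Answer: -1186465487/26106 ≈ -45448.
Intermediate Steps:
k = 1/26106 ≈ 3.8305e-5
o + k = -45448 + 1/26106 = -1186465487/26106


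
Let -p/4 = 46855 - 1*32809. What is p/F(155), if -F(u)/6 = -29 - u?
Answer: -2341/46 ≈ -50.891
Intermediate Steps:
F(u) = 174 + 6*u (F(u) = -6*(-29 - u) = 174 + 6*u)
p = -56184 (p = -4*(46855 - 1*32809) = -4*(46855 - 32809) = -4*14046 = -56184)
p/F(155) = -56184/(174 + 6*155) = -56184/(174 + 930) = -56184/1104 = -56184*1/1104 = -2341/46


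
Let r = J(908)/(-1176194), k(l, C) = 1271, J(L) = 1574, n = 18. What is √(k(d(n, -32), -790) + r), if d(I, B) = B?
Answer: 70*√89711256865/588097 ≈ 35.651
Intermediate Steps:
r = -787/588097 (r = 1574/(-1176194) = 1574*(-1/1176194) = -787/588097 ≈ -0.0013382)
√(k(d(n, -32), -790) + r) = √(1271 - 787/588097) = √(747470500/588097) = 70*√89711256865/588097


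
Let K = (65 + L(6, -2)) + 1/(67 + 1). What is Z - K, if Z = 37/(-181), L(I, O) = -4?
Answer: -753485/12308 ≈ -61.219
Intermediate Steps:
Z = -37/181 (Z = 37*(-1/181) = -37/181 ≈ -0.20442)
K = 4149/68 (K = (65 - 4) + 1/(67 + 1) = 61 + 1/68 = 4149/68 ≈ 61.015)
Z - K = -37/181 - 1*4149/68 = -37/181 - 4149/68 = -753485/12308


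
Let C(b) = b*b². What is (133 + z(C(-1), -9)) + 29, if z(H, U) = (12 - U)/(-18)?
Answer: 965/6 ≈ 160.83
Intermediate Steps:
C(b) = b³
z(H, U) = -⅔ + U/18 (z(H, U) = (12 - U)*(-1/18) = -⅔ + U/18)
(133 + z(C(-1), -9)) + 29 = (133 + (-⅔ + (1/18)*(-9))) + 29 = (133 + (-⅔ - ½)) + 29 = (133 - 7/6) + 29 = 791/6 + 29 = 965/6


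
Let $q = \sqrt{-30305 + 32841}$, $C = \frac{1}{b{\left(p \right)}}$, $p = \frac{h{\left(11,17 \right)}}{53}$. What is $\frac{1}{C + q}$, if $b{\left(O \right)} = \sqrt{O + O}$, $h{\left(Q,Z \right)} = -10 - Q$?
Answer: $\frac{42}{84 \sqrt{634} - i \sqrt{2226}} \approx 0.019848 + 0.00044274 i$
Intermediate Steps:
$p = - \frac{21}{53}$ ($p = \frac{-10 - 11}{53} = \left(-10 - 11\right) \frac{1}{53} = \left(-21\right) \frac{1}{53} = - \frac{21}{53} \approx -0.39623$)
$b{\left(O \right)} = \sqrt{2} \sqrt{O}$ ($b{\left(O \right)} = \sqrt{2 O} = \sqrt{2} \sqrt{O}$)
$C = - \frac{i \sqrt{2226}}{42}$ ($C = \frac{1}{\sqrt{2} \sqrt{- \frac{21}{53}}} = \frac{1}{\sqrt{2} \frac{i \sqrt{1113}}{53}} = \frac{1}{\frac{1}{53} i \sqrt{2226}} = - \frac{i \sqrt{2226}}{42} \approx - 1.1233 i$)
$q = 2 \sqrt{634}$ ($q = \sqrt{2536} = 2 \sqrt{634} \approx 50.359$)
$\frac{1}{C + q} = \frac{1}{- \frac{i \sqrt{2226}}{42} + 2 \sqrt{634}} = \frac{1}{2 \sqrt{634} - \frac{i \sqrt{2226}}{42}}$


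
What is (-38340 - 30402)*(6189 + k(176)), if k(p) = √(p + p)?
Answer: -425444238 - 274968*√22 ≈ -4.2673e+8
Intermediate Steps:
k(p) = √2*√p (k(p) = √(2*p) = √2*√p)
(-38340 - 30402)*(6189 + k(176)) = (-38340 - 30402)*(6189 + √2*√176) = -68742*(6189 + √2*(4*√11)) = -68742*(6189 + 4*√22) = -425444238 - 274968*√22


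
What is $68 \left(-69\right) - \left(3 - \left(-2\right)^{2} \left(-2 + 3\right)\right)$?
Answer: $-4691$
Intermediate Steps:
$68 \left(-69\right) - \left(3 - \left(-2\right)^{2} \left(-2 + 3\right)\right) = -4692 + \left(-3 + 4 \cdot 1\right) = -4692 + \left(-3 + 4\right) = -4692 + 1 = -4691$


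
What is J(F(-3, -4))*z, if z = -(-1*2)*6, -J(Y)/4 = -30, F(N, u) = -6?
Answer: 1440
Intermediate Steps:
J(Y) = 120 (J(Y) = -4*(-30) = 120)
z = 12 (z = -(-2)*6 = -1*(-12) = 12)
J(F(-3, -4))*z = 120*12 = 1440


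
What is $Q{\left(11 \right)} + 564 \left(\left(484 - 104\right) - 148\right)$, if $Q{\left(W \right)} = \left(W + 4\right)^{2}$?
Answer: $131073$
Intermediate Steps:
$Q{\left(W \right)} = \left(4 + W\right)^{2}$
$Q{\left(11 \right)} + 564 \left(\left(484 - 104\right) - 148\right) = \left(4 + 11\right)^{2} + 564 \left(\left(484 - 104\right) - 148\right) = 15^{2} + 564 \left(380 - 148\right) = 225 + 564 \cdot 232 = 225 + 130848 = 131073$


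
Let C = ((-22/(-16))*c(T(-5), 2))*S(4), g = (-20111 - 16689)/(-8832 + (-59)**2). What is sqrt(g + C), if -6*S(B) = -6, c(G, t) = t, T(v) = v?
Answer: sqrt(1102632411)/10702 ≈ 3.1028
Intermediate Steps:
S(B) = 1 (S(B) = -1/6*(-6) = 1)
g = 36800/5351 (g = -36800/(-8832 + 3481) = -36800/(-5351) = -36800*(-1/5351) = 36800/5351 ≈ 6.8772)
C = 11/4 (C = (-22/(-16)*2)*1 = (-22*(-1/16)*2)*1 = ((11/8)*2)*1 = (11/4)*1 = 11/4 ≈ 2.7500)
sqrt(g + C) = sqrt(36800/5351 + 11/4) = sqrt(206061/21404) = sqrt(1102632411)/10702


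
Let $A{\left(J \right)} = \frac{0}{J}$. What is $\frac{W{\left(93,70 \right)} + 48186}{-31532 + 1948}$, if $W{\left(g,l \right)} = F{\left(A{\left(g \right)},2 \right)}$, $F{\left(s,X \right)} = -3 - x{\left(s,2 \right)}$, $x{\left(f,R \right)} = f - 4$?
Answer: $- \frac{48187}{29584} \approx -1.6288$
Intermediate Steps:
$x{\left(f,R \right)} = -4 + f$ ($x{\left(f,R \right)} = f - 4 = -4 + f$)
$A{\left(J \right)} = 0$
$F{\left(s,X \right)} = 1 - s$ ($F{\left(s,X \right)} = -3 - \left(-4 + s\right) = 1 - s$)
$W{\left(g,l \right)} = 1$ ($W{\left(g,l \right)} = 1 - 0 = 1 + 0 = 1$)
$\frac{W{\left(93,70 \right)} + 48186}{-31532 + 1948} = \frac{1 + 48186}{-31532 + 1948} = \frac{48187}{-29584} = 48187 \left(- \frac{1}{29584}\right) = - \frac{48187}{29584}$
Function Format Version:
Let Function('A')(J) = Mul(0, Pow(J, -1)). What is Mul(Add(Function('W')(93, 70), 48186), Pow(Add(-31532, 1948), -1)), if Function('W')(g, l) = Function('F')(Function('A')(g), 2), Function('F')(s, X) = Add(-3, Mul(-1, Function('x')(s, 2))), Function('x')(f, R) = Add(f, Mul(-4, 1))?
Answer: Rational(-48187, 29584) ≈ -1.6288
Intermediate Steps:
Function('x')(f, R) = Add(-4, f) (Function('x')(f, R) = Add(f, -4) = Add(-4, f))
Function('A')(J) = 0
Function('F')(s, X) = Add(1, Mul(-1, s)) (Function('F')(s, X) = Add(-3, Mul(-1, Add(-4, s))) = Add(-3, Add(4, Mul(-1, s))) = Add(1, Mul(-1, s)))
Function('W')(g, l) = 1 (Function('W')(g, l) = Add(1, Mul(-1, 0)) = Add(1, 0) = 1)
Mul(Add(Function('W')(93, 70), 48186), Pow(Add(-31532, 1948), -1)) = Mul(Add(1, 48186), Pow(Add(-31532, 1948), -1)) = Mul(48187, Pow(-29584, -1)) = Mul(48187, Rational(-1, 29584)) = Rational(-48187, 29584)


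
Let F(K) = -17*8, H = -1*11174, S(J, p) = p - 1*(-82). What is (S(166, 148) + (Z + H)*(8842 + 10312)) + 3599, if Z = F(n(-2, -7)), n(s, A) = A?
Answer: -216627911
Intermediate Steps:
S(J, p) = 82 + p (S(J, p) = p + 82 = 82 + p)
H = -11174
F(K) = -136
Z = -136
(S(166, 148) + (Z + H)*(8842 + 10312)) + 3599 = ((82 + 148) + (-136 - 11174)*(8842 + 10312)) + 3599 = (230 - 11310*19154) + 3599 = (230 - 216631740) + 3599 = -216631510 + 3599 = -216627911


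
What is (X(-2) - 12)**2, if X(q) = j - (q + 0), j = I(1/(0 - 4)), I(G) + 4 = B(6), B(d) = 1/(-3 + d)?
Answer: 1681/9 ≈ 186.78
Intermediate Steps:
I(G) = -11/3 (I(G) = -4 + 1/(-3 + 6) = -4 + 1/3 = -11/3)
j = -11/3 ≈ -3.6667
X(q) = -11/3 - q (X(q) = -11/3 - (q + 0) = -11/3 - q)
(X(-2) - 12)**2 = ((-11/3 - 1*(-2)) - 12)**2 = ((-11/3 + 2) - 12)**2 = (-5/3 - 12)**2 = (-41/3)**2 = 1681/9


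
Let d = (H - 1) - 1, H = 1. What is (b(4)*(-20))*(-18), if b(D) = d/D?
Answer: -90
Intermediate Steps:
d = -1 (d = (1 - 1) - 1 = 0 - 1 = -1)
b(D) = -1/D
(b(4)*(-20))*(-18) = (-1/4*(-20))*(-18) = (-1*¼*(-20))*(-18) = -¼*(-20)*(-18) = 5*(-18) = -90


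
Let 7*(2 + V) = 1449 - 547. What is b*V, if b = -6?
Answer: -5328/7 ≈ -761.14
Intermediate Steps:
V = 888/7 (V = -2 + (1449 - 547)/7 = -2 + (⅐)*902 = -2 + 902/7 = 888/7 ≈ 126.86)
b*V = -6*888/7 = -5328/7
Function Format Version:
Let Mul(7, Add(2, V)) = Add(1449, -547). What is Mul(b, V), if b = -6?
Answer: Rational(-5328, 7) ≈ -761.14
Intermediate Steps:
V = Rational(888, 7) (V = Add(-2, Mul(Rational(1, 7), Add(1449, -547))) = Add(-2, Mul(Rational(1, 7), 902)) = Add(-2, Rational(902, 7)) = Rational(888, 7) ≈ 126.86)
Mul(b, V) = Mul(-6, Rational(888, 7)) = Rational(-5328, 7)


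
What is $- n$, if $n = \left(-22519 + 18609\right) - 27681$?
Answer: $31591$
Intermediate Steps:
$n = -31591$ ($n = -3910 - 27681 = -31591$)
$- n = \left(-1\right) \left(-31591\right) = 31591$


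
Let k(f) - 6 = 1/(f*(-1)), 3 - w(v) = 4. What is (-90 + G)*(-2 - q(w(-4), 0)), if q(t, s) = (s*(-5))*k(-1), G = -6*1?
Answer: 192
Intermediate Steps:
G = -6
w(v) = -1 (w(v) = 3 - 1*4 = 3 - 4 = -1)
k(f) = 6 - 1/f (k(f) = 6 + 1/(f*(-1)) = 6 + 1/(-f) = 6 - 1/f)
q(t, s) = -35*s (q(t, s) = (s*(-5))*(6 - 1/(-1)) = (-5*s)*(6 - 1*(-1)) = (-5*s)*(6 + 1) = -5*s*7 = -35*s)
(-90 + G)*(-2 - q(w(-4), 0)) = (-90 - 6)*(-2 - (-35)*0) = -96*(-2 - 1*0) = -96*(-2 + 0) = -96*(-2) = 192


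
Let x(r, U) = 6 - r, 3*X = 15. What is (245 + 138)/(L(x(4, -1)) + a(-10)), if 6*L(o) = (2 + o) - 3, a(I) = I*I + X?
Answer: 2298/631 ≈ 3.6418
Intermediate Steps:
X = 5 (X = (⅓)*15 = 5)
a(I) = 5 + I² (a(I) = I*I + 5 = I² + 5 = 5 + I²)
L(o) = -⅙ + o/6 (L(o) = ((2 + o) - 3)/6 = (-1 + o)/6 = -⅙ + o/6)
(245 + 138)/(L(x(4, -1)) + a(-10)) = (245 + 138)/((-⅙ + (6 - 1*4)/6) + (5 + (-10)²)) = 383/((-⅙ + (6 - 4)/6) + (5 + 100)) = 383/((-⅙ + (⅙)*2) + 105) = 383/((-⅙ + ⅓) + 105) = 383/(⅙ + 105) = 383/(631/6) = 383*(6/631) = 2298/631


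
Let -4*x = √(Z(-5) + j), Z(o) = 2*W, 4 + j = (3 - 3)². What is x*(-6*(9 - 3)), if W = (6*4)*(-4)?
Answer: 126*I ≈ 126.0*I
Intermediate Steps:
j = -4 (j = -4 + (3 - 3)² = -4 + 0² = -4 + 0 = -4)
W = -96 (W = 24*(-4) = -96)
Z(o) = -192 (Z(o) = 2*(-96) = -192)
x = -7*I/2 (x = -√(-192 - 4)/4 = -7*I/2 ≈ -3.5*I)
x*(-6*(9 - 3)) = (-7*I/2)*(-6*(9 - 3)) = (-7*I/2)*(-6*6) = -7*I/2*(-36) = 126*I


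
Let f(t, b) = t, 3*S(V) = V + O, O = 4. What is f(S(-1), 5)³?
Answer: 1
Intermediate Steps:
S(V) = 4/3 + V/3 (S(V) = (V + 4)/3 = (4 + V)/3 = 4/3 + V/3)
f(S(-1), 5)³ = (4/3 + (⅓)*(-1))³ = (4/3 - ⅓)³ = 1³ = 1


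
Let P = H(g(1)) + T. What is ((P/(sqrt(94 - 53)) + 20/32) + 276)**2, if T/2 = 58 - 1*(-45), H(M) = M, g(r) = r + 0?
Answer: 203534465/2624 + 458091*sqrt(41)/164 ≈ 95452.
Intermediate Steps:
g(r) = r
T = 206 (T = 2*(58 - 1*(-45)) = 2*(58 + 45) = 2*103 = 206)
P = 207 (P = 1 + 206 = 207)
((P/(sqrt(94 - 53)) + 20/32) + 276)**2 = ((207/(sqrt(94 - 53)) + 20/32) + 276)**2 = ((207/(sqrt(41)) + 20*(1/32)) + 276)**2 = ((207*(sqrt(41)/41) + 5/8) + 276)**2 = ((207*sqrt(41)/41 + 5/8) + 276)**2 = ((5/8 + 207*sqrt(41)/41) + 276)**2 = (2213/8 + 207*sqrt(41)/41)**2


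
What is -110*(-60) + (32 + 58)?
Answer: 6690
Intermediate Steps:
-110*(-60) + (32 + 58) = 6600 + 90 = 6690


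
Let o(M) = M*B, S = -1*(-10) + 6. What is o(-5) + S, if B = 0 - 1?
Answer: 21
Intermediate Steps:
B = -1
S = 16 (S = 10 + 6 = 16)
o(M) = -M (o(M) = M*(-1) = -M)
o(-5) + S = -1*(-5) + 16 = 5 + 16 = 21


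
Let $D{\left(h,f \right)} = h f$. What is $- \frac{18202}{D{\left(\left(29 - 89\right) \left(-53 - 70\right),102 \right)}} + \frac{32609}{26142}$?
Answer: $\frac{2005909513}{1639887660} \approx 1.2232$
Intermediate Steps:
$D{\left(h,f \right)} = f h$
$- \frac{18202}{D{\left(\left(29 - 89\right) \left(-53 - 70\right),102 \right)}} + \frac{32609}{26142} = - \frac{18202}{102 \left(29 - 89\right) \left(-53 - 70\right)} + \frac{32609}{26142} = - \frac{18202}{102 \left(29 - 89\right) \left(-123\right)} + 32609 \cdot \frac{1}{26142} = - \frac{18202}{102 \left(\left(-60\right) \left(-123\right)\right)} + \frac{32609}{26142} = - \frac{18202}{102 \cdot 7380} + \frac{32609}{26142} = - \frac{18202}{752760} + \frac{32609}{26142} = \left(-18202\right) \frac{1}{752760} + \frac{32609}{26142} = - \frac{9101}{376380} + \frac{32609}{26142} = \frac{2005909513}{1639887660}$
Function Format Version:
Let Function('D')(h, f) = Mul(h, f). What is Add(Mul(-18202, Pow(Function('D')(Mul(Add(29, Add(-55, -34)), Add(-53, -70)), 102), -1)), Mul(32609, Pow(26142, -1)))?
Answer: Rational(2005909513, 1639887660) ≈ 1.2232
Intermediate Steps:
Function('D')(h, f) = Mul(f, h)
Add(Mul(-18202, Pow(Function('D')(Mul(Add(29, Add(-55, -34)), Add(-53, -70)), 102), -1)), Mul(32609, Pow(26142, -1))) = Add(Mul(-18202, Pow(Mul(102, Mul(Add(29, Add(-55, -34)), Add(-53, -70))), -1)), Mul(32609, Pow(26142, -1))) = Add(Mul(-18202, Pow(Mul(102, Mul(Add(29, -89), -123)), -1)), Mul(32609, Rational(1, 26142))) = Add(Mul(-18202, Pow(Mul(102, Mul(-60, -123)), -1)), Rational(32609, 26142)) = Add(Mul(-18202, Pow(Mul(102, 7380), -1)), Rational(32609, 26142)) = Add(Mul(-18202, Pow(752760, -1)), Rational(32609, 26142)) = Add(Mul(-18202, Rational(1, 752760)), Rational(32609, 26142)) = Add(Rational(-9101, 376380), Rational(32609, 26142)) = Rational(2005909513, 1639887660)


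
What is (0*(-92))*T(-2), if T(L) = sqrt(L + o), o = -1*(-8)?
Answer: 0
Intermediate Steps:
o = 8
T(L) = sqrt(8 + L) (T(L) = sqrt(L + 8) = sqrt(8 + L))
(0*(-92))*T(-2) = (0*(-92))*sqrt(8 - 2) = 0*sqrt(6) = 0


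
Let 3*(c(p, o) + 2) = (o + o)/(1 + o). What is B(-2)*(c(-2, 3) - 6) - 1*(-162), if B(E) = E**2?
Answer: 132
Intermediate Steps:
c(p, o) = -2 + 2*o/(3*(1 + o)) (c(p, o) = -2 + ((o + o)/(1 + o))/3 = -2 + ((2*o)/(1 + o))/3 = -2 + (2*o/(1 + o))/3 = -2 + 2*o/(3*(1 + o)))
B(-2)*(c(-2, 3) - 6) - 1*(-162) = (-2)**2*(2*(-3 - 2*3)/(3*(1 + 3)) - 6) - 1*(-162) = 4*((2/3)*(-3 - 6)/4 - 6) + 162 = 4*((2/3)*(1/4)*(-9) - 6) + 162 = 4*(-3/2 - 6) + 162 = 4*(-15/2) + 162 = -30 + 162 = 132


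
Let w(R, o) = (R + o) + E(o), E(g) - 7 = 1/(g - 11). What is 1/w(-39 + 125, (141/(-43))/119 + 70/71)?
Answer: 1325415870786/124401909938291 ≈ 0.010654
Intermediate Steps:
E(g) = 7 + 1/(-11 + g) (E(g) = 7 + 1/(g - 11) = 7 + 1/(-11 + g))
w(R, o) = R + o + (-76 + 7*o)/(-11 + o) (w(R, o) = (R + o) + (-76 + 7*o)/(-11 + o) = R + o + (-76 + 7*o)/(-11 + o))
1/w(-39 + 125, (141/(-43))/119 + 70/71) = 1/((-76 + 7*((141/(-43))/119 + 70/71) + (-11 + ((141/(-43))/119 + 70/71))*((-39 + 125) + ((141/(-43))/119 + 70/71)))/(-11 + ((141/(-43))/119 + 70/71))) = 1/((-76 + 7*((141*(-1/43))*(1/119) + 70*(1/71)) + (-11 + ((141*(-1/43))*(1/119) + 70*(1/71)))*(86 + ((141*(-1/43))*(1/119) + 70*(1/71))))/(-11 + ((141*(-1/43))*(1/119) + 70*(1/71)))) = 1/((-76 + 7*(-141/43*1/119 + 70/71) + (-11 + (-141/43*1/119 + 70/71))*(86 + (-141/43*1/119 + 70/71)))/(-11 + (-141/43*1/119 + 70/71))) = 1/((-76 + 7*(-141/5117 + 70/71) + (-11 + (-141/5117 + 70/71))*(86 + (-141/5117 + 70/71)))/(-11 + (-141/5117 + 70/71))) = 1/((-76 + 7*(348179/363307) + (-11 + 348179/363307)*(86 + 348179/363307))/(-11 + 348179/363307)) = 1/((-76 + 348179/51901 - 3648198/363307*31592581/363307)/(-3648198/363307)) = 1/(-363307*(-76 + 348179/51901 - 115255990819038/131991976249)/3648198) = 1/(-363307/3648198*(-124401909938291/131991976249)) = 1/(124401909938291/1325415870786) = 1325415870786/124401909938291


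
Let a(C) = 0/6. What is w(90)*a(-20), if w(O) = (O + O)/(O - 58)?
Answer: 0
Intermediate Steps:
w(O) = 2*O/(-58 + O) (w(O) = (2*O)/(-58 + O) = 2*O/(-58 + O))
a(C) = 0 (a(C) = 0*(1/6) = 0)
w(90)*a(-20) = (2*90/(-58 + 90))*0 = (2*90/32)*0 = (2*90*(1/32))*0 = (45/8)*0 = 0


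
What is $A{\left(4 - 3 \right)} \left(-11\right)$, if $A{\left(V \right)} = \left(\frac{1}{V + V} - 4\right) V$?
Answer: $\frac{77}{2} \approx 38.5$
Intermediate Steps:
$A{\left(V \right)} = V \left(-4 + \frac{1}{2 V}\right)$ ($A{\left(V \right)} = \left(\frac{1}{2 V} - 4\right) V = \left(-4 + \frac{1}{2 V}\right) V = V \left(-4 + \frac{1}{2 V}\right)$)
$A{\left(4 - 3 \right)} \left(-11\right) = \left(\frac{1}{2} - 4 \left(4 - 3\right)\right) \left(-11\right) = \left(\frac{1}{2} - 4\right) \left(-11\right) = \left(- \frac{7}{2}\right) \left(-11\right) = \frac{77}{2}$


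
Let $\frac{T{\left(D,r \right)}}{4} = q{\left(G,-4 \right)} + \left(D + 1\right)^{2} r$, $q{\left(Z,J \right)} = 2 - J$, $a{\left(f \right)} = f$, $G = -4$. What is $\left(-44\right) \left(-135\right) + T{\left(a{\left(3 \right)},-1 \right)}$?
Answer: $5900$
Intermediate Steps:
$T{\left(D,r \right)} = 24 + 4 r \left(1 + D\right)^{2}$ ($T{\left(D,r \right)} = 4 \left(\left(2 - -4\right) + \left(D + 1\right)^{2} r\right) = 4 \left(\left(2 + 4\right) + \left(1 + D\right)^{2} r\right) = 4 \left(6 + r \left(1 + D\right)^{2}\right) = 24 + 4 r \left(1 + D\right)^{2}$)
$\left(-44\right) \left(-135\right) + T{\left(a{\left(3 \right)},-1 \right)} = \left(-44\right) \left(-135\right) + \left(24 + 4 \left(-1\right) \left(1 + 3\right)^{2}\right) = 5940 + \left(24 + 4 \left(-1\right) 4^{2}\right) = 5940 + \left(24 + 4 \left(-1\right) 16\right) = 5940 + \left(24 - 64\right) = 5940 - 40 = 5900$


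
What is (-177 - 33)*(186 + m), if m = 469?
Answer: -137550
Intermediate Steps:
(-177 - 33)*(186 + m) = (-177 - 33)*(186 + 469) = -210*655 = -137550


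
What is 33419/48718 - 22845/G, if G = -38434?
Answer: 599347139/468106903 ≈ 1.2804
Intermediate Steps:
33419/48718 - 22845/G = 33419/48718 - 22845/(-38434) = 33419*(1/48718) - 22845*(-1/38434) = 33419/48718 + 22845/38434 = 599347139/468106903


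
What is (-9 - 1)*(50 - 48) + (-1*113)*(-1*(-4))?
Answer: -472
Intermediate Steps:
(-9 - 1)*(50 - 48) + (-1*113)*(-1*(-4)) = -10*2 - 113*4 = -20 - 452 = -472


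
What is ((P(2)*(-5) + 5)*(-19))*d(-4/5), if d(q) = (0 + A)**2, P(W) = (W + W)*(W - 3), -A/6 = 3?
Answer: -153900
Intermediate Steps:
A = -18 (A = -6*3 = -18)
P(W) = 2*W*(-3 + W) (P(W) = (2*W)*(-3 + W) = 2*W*(-3 + W))
d(q) = 324 (d(q) = (0 - 18)**2 = (-18)**2 = 324)
((P(2)*(-5) + 5)*(-19))*d(-4/5) = (((2*2*(-3 + 2))*(-5) + 5)*(-19))*324 = (((2*2*(-1))*(-5) + 5)*(-19))*324 = ((-4*(-5) + 5)*(-19))*324 = ((20 + 5)*(-19))*324 = (25*(-19))*324 = -475*324 = -153900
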